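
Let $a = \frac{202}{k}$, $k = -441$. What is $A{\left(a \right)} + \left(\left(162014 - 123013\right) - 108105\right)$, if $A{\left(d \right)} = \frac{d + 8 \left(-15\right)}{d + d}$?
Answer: $- \frac{13932447}{202} \approx -68973.0$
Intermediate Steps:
$a = - \frac{202}{441}$ ($a = \frac{202}{-441} = 202 \left(- \frac{1}{441}\right) = - \frac{202}{441} \approx -0.45805$)
$A{\left(d \right)} = \frac{-120 + d}{2 d}$ ($A{\left(d \right)} = \frac{d - 120}{2 d} = \left(-120 + d\right) \frac{1}{2 d} = \frac{-120 + d}{2 d}$)
$A{\left(a \right)} + \left(\left(162014 - 123013\right) - 108105\right) = \frac{-120 - \frac{202}{441}}{2 \left(- \frac{202}{441}\right)} + \left(\left(162014 - 123013\right) - 108105\right) = \frac{1}{2} \left(- \frac{441}{202}\right) \left(- \frac{53122}{441}\right) + \left(39001 - 108105\right) = \frac{26561}{202} - 69104 = - \frac{13932447}{202}$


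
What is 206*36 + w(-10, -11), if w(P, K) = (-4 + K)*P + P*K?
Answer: 7676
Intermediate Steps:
w(P, K) = K*P + P*(-4 + K) (w(P, K) = P*(-4 + K) + K*P = K*P + P*(-4 + K))
206*36 + w(-10, -11) = 206*36 + 2*(-10)*(-2 - 11) = 7416 + 2*(-10)*(-13) = 7416 + 260 = 7676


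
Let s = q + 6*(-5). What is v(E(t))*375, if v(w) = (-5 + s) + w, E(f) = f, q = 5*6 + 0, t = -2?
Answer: -2625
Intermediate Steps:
q = 30 (q = 30 + 0 = 30)
s = 0 (s = 30 + 6*(-5) = 30 - 30 = 0)
v(w) = -5 + w (v(w) = (-5 + 0) + w = -5 + w)
v(E(t))*375 = (-5 - 2)*375 = -7*375 = -2625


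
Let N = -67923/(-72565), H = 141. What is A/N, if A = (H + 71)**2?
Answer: 3261361360/67923 ≈ 48016.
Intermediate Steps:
A = 44944 (A = (141 + 71)**2 = 212**2 = 44944)
N = 67923/72565 (N = -67923*(-1/72565) = 67923/72565 ≈ 0.93603)
A/N = 44944/(67923/72565) = 44944*(72565/67923) = 3261361360/67923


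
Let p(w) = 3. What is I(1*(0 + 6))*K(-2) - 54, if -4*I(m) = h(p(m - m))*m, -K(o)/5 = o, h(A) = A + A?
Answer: -144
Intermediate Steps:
h(A) = 2*A
K(o) = -5*o
I(m) = -3*m/2 (I(m) = -2*3*m/4 = -3*m/2)
I(1*(0 + 6))*K(-2) - 54 = (-3*(0 + 6)/2)*(-5*(-2)) - 54 = -3*6/2*10 - 54 = -3/2*6*10 - 54 = -9*10 - 54 = -90 - 54 = -144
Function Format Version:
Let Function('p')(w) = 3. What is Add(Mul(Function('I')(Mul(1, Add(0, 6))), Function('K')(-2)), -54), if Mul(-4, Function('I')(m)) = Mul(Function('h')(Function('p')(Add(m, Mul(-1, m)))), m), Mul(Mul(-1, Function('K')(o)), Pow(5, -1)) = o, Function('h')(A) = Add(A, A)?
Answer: -144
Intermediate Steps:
Function('h')(A) = Mul(2, A)
Function('K')(o) = Mul(-5, o)
Function('I')(m) = Mul(Rational(-3, 2), m) (Function('I')(m) = Mul(Rational(-1, 4), Mul(Mul(2, 3), m)) = Mul(Rational(-1, 4), Mul(6, m)) = Mul(Rational(-3, 2), m))
Add(Mul(Function('I')(Mul(1, Add(0, 6))), Function('K')(-2)), -54) = Add(Mul(Mul(Rational(-3, 2), Mul(1, Add(0, 6))), Mul(-5, -2)), -54) = Add(Mul(Mul(Rational(-3, 2), Mul(1, 6)), 10), -54) = Add(Mul(Mul(Rational(-3, 2), 6), 10), -54) = Add(Mul(-9, 10), -54) = Add(-90, -54) = -144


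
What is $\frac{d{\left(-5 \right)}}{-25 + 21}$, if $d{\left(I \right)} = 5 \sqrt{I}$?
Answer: $- \frac{5 i \sqrt{5}}{4} \approx - 2.7951 i$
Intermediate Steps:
$\frac{d{\left(-5 \right)}}{-25 + 21} = \frac{5 \sqrt{-5}}{-25 + 21} = \frac{5 i \sqrt{5}}{-4} = 5 i \sqrt{5} \left(- \frac{1}{4}\right) = - \frac{5 i \sqrt{5}}{4}$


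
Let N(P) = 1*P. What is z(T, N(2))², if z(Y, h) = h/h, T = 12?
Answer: 1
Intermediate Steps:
N(P) = P
z(Y, h) = 1
z(T, N(2))² = 1² = 1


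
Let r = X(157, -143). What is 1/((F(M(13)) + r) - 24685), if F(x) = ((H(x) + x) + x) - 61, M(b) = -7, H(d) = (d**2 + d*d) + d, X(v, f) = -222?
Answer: -1/24891 ≈ -4.0175e-5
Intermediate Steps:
H(d) = d + 2*d**2 (H(d) = (d**2 + d**2) + d = 2*d**2 + d = d + 2*d**2)
r = -222
F(x) = -61 + 2*x + x*(1 + 2*x) (F(x) = ((x*(1 + 2*x) + x) + x) - 61 = ((x + x*(1 + 2*x)) + x) - 61 = (2*x + x*(1 + 2*x)) - 61 = -61 + 2*x + x*(1 + 2*x))
1/((F(M(13)) + r) - 24685) = 1/(((-61 + 2*(-7)**2 + 3*(-7)) - 222) - 24685) = 1/(((-61 + 2*49 - 21) - 222) - 24685) = 1/(((-61 + 98 - 21) - 222) - 24685) = 1/((16 - 222) - 24685) = 1/(-206 - 24685) = 1/(-24891) = -1/24891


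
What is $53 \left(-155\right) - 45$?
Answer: $-8260$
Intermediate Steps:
$53 \left(-155\right) - 45 = -8215 - 45 = -8260$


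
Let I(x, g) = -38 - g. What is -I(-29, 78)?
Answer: 116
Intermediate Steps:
-I(-29, 78) = -(-38 - 1*78) = -(-38 - 78) = -1*(-116) = 116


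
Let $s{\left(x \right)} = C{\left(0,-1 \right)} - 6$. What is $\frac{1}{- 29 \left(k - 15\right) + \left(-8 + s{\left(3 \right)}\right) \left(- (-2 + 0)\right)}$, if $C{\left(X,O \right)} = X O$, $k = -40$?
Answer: $\frac{1}{1567} \approx 0.00063816$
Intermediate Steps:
$C{\left(X,O \right)} = O X$
$s{\left(x \right)} = -6$ ($s{\left(x \right)} = \left(-1\right) 0 - 6 = 0 - 6 = -6$)
$\frac{1}{- 29 \left(k - 15\right) + \left(-8 + s{\left(3 \right)}\right) \left(- (-2 + 0)\right)} = \frac{1}{- 29 \left(-40 - 15\right) + \left(-8 - 6\right) \left(- (-2 + 0)\right)} = \frac{1}{\left(-29\right) \left(-55\right) - 14 \left(\left(-1\right) \left(-2\right)\right)} = \frac{1}{1595 - 28} = \frac{1}{1567}$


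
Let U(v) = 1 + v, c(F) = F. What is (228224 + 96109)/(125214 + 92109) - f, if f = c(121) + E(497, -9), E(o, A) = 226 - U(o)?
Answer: 3682234/24147 ≈ 152.49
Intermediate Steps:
E(o, A) = 225 - o (E(o, A) = 226 - (1 + o) = 226 + (-1 - o) = 225 - o)
f = -151 (f = 121 + (225 - 1*497) = 121 + (225 - 497) = 121 - 272 = -151)
(228224 + 96109)/(125214 + 92109) - f = (228224 + 96109)/(125214 + 92109) - 1*(-151) = 324333/217323 + 151 = 324333*(1/217323) + 151 = 36037/24147 + 151 = 3682234/24147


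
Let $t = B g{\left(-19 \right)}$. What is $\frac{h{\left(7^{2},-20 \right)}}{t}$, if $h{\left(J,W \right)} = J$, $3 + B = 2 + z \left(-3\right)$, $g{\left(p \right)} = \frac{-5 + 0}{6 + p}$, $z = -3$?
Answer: $\frac{637}{40} \approx 15.925$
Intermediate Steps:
$g{\left(p \right)} = - \frac{5}{6 + p}$
$B = 8$ ($B = -3 + \left(2 - -9\right) = -3 + \left(2 + 9\right) = -3 + 11 = 8$)
$t = \frac{40}{13}$ ($t = 8 \left(- \frac{5}{6 - 19}\right) = 8 \left(- \frac{5}{-13}\right) = 8 \left(\left(-5\right) \left(- \frac{1}{13}\right)\right) = 8 \cdot \frac{5}{13} = \frac{40}{13} \approx 3.0769$)
$\frac{h{\left(7^{2},-20 \right)}}{t} = \frac{7^{2}}{\frac{40}{13}} = 49 \cdot \frac{13}{40} = \frac{637}{40}$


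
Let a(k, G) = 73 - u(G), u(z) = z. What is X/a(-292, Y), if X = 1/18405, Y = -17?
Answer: 1/1656450 ≈ 6.0370e-7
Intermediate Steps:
X = 1/18405 ≈ 5.4333e-5
a(k, G) = 73 - G
X/a(-292, Y) = 1/(18405*(73 - 1*(-17))) = 1/(18405*(73 + 17)) = (1/18405)/90 = (1/18405)*(1/90) = 1/1656450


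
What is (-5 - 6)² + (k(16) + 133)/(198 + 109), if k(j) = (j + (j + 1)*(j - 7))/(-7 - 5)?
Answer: 447191/3684 ≈ 121.39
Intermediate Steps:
k(j) = -j/12 - (1 + j)*(-7 + j)/12 (k(j) = (j + (1 + j)*(-7 + j))/(-12) = (j + (1 + j)*(-7 + j))*(-1/12) = -j/12 - (1 + j)*(-7 + j)/12)
(-5 - 6)² + (k(16) + 133)/(198 + 109) = (-5 - 6)² + ((7/12 - 1/12*16² + (5/12)*16) + 133)/(198 + 109) = (-11)² + ((7/12 - 1/12*256 + 20/3) + 133)/307 = 121 + ((7/12 - 64/3 + 20/3) + 133)*(1/307) = 121 + (-169/12 + 133)*(1/307) = 121 + (1427/12)*(1/307) = 121 + 1427/3684 = 447191/3684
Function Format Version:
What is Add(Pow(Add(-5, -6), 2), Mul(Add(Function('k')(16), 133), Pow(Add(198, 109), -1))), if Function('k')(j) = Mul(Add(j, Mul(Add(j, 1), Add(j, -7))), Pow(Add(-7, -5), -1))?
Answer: Rational(447191, 3684) ≈ 121.39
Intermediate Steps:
Function('k')(j) = Add(Mul(Rational(-1, 12), j), Mul(Rational(-1, 12), Add(1, j), Add(-7, j))) (Function('k')(j) = Mul(Add(j, Mul(Add(1, j), Add(-7, j))), Pow(-12, -1)) = Mul(Add(j, Mul(Add(1, j), Add(-7, j))), Rational(-1, 12)) = Add(Mul(Rational(-1, 12), j), Mul(Rational(-1, 12), Add(1, j), Add(-7, j))))
Add(Pow(Add(-5, -6), 2), Mul(Add(Function('k')(16), 133), Pow(Add(198, 109), -1))) = Add(Pow(Add(-5, -6), 2), Mul(Add(Add(Rational(7, 12), Mul(Rational(-1, 12), Pow(16, 2)), Mul(Rational(5, 12), 16)), 133), Pow(Add(198, 109), -1))) = Add(Pow(-11, 2), Mul(Add(Add(Rational(7, 12), Mul(Rational(-1, 12), 256), Rational(20, 3)), 133), Pow(307, -1))) = Add(121, Mul(Add(Add(Rational(7, 12), Rational(-64, 3), Rational(20, 3)), 133), Rational(1, 307))) = Add(121, Mul(Add(Rational(-169, 12), 133), Rational(1, 307))) = Add(121, Mul(Rational(1427, 12), Rational(1, 307))) = Add(121, Rational(1427, 3684)) = Rational(447191, 3684)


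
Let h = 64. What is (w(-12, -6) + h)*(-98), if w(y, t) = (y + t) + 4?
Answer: -4900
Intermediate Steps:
w(y, t) = 4 + t + y (w(y, t) = (t + y) + 4 = 4 + t + y)
(w(-12, -6) + h)*(-98) = ((4 - 6 - 12) + 64)*(-98) = (-14 + 64)*(-98) = 50*(-98) = -4900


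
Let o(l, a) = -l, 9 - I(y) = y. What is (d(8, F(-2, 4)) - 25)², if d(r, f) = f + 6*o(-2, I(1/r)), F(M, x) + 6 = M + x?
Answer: 289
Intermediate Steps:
I(y) = 9 - y
F(M, x) = -6 + M + x (F(M, x) = -6 + (M + x) = -6 + M + x)
d(r, f) = 12 + f (d(r, f) = f + 6*(-1*(-2)) = f + 6*2 = f + 12 = 12 + f)
(d(8, F(-2, 4)) - 25)² = ((12 + (-6 - 2 + 4)) - 25)² = ((12 - 4) - 25)² = (8 - 25)² = (-17)² = 289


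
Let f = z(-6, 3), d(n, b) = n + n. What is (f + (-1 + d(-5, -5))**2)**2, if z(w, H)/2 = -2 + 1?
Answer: 14161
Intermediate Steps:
d(n, b) = 2*n
z(w, H) = -2 (z(w, H) = 2*(-2 + 1) = 2*(-1) = -2)
f = -2
(f + (-1 + d(-5, -5))**2)**2 = (-2 + (-1 + 2*(-5))**2)**2 = (-2 + (-1 - 10)**2)**2 = (-2 + (-11)**2)**2 = (-2 + 121)**2 = 119**2 = 14161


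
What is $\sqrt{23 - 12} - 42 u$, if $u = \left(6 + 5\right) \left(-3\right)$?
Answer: $1386 + \sqrt{11} \approx 1389.3$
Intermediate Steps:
$u = -33$ ($u = 11 \left(-3\right) = -33$)
$\sqrt{23 - 12} - 42 u = \sqrt{23 - 12} - -1386 = \sqrt{11} + 1386 = 1386 + \sqrt{11}$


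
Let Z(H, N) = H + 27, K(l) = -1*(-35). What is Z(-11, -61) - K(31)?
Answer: -19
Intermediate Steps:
K(l) = 35
Z(H, N) = 27 + H
Z(-11, -61) - K(31) = (27 - 11) - 1*35 = 16 - 35 = -19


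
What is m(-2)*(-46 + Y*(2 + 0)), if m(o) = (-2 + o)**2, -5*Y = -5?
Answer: -704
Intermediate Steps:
Y = 1 (Y = -1/5*(-5) = 1)
m(-2)*(-46 + Y*(2 + 0)) = (-2 - 2)**2*(-46 + 1*(2 + 0)) = (-4)**2*(-46 + 1*2) = 16*(-46 + 2) = 16*(-44) = -704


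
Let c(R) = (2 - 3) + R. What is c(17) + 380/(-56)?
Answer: 129/14 ≈ 9.2143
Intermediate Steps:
c(R) = -1 + R
c(17) + 380/(-56) = (-1 + 17) + 380/(-56) = 16 + 380*(-1/56) = 16 - 95/14 = 129/14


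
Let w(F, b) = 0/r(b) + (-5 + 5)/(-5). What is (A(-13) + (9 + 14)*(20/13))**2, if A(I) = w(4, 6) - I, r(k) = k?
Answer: 395641/169 ≈ 2341.1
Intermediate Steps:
w(F, b) = 0 (w(F, b) = 0/b + (-5 + 5)/(-5) = 0 + 0*(-1/5) = 0 + 0 = 0)
A(I) = -I (A(I) = 0 - I = -I)
(A(-13) + (9 + 14)*(20/13))**2 = (-1*(-13) + (9 + 14)*(20/13))**2 = (13 + 23*(20*(1/13)))**2 = (13 + 23*(20/13))**2 = (13 + 460/13)**2 = (629/13)**2 = 395641/169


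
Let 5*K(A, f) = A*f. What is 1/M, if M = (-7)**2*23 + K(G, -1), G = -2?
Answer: 5/5637 ≈ 0.00088700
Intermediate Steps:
K(A, f) = A*f/5 (K(A, f) = (A*f)/5 = A*f/5)
M = 5637/5 (M = (-7)**2*23 + (1/5)*(-2)*(-1) = 49*23 + 2/5 = 1127 + 2/5 = 5637/5 ≈ 1127.4)
1/M = 1/(5637/5) = 5/5637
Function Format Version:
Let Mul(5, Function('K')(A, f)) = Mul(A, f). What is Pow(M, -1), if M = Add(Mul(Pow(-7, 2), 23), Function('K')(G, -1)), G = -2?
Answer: Rational(5, 5637) ≈ 0.00088700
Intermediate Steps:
Function('K')(A, f) = Mul(Rational(1, 5), A, f) (Function('K')(A, f) = Mul(Rational(1, 5), Mul(A, f)) = Mul(Rational(1, 5), A, f))
M = Rational(5637, 5) (M = Add(Mul(Pow(-7, 2), 23), Mul(Rational(1, 5), -2, -1)) = Add(Mul(49, 23), Rational(2, 5)) = Add(1127, Rational(2, 5)) = Rational(5637, 5) ≈ 1127.4)
Pow(M, -1) = Pow(Rational(5637, 5), -1) = Rational(5, 5637)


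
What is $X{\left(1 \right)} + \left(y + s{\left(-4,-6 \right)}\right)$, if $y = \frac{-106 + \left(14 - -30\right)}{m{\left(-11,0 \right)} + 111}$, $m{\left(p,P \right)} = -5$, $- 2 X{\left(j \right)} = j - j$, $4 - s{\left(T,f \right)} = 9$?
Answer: $- \frac{296}{53} \approx -5.5849$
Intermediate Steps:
$s{\left(T,f \right)} = -5$ ($s{\left(T,f \right)} = 4 - 9 = -5$)
$X{\left(j \right)} = 0$ ($X{\left(j \right)} = - \frac{j - j}{2} = \left(- \frac{1}{2}\right) 0 = 0$)
$y = - \frac{31}{53}$ ($y = \frac{-106 + \left(14 - -30\right)}{-5 + 111} = \frac{-106 + \left(14 + 30\right)}{106} = \left(-106 + 44\right) \frac{1}{106} = \left(-62\right) \frac{1}{106} = - \frac{31}{53} \approx -0.58491$)
$X{\left(1 \right)} + \left(y + s{\left(-4,-6 \right)}\right) = 0 - \frac{296}{53} = - \frac{296}{53}$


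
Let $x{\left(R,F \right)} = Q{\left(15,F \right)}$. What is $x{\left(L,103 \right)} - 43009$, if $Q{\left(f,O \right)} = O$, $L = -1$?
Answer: $-42906$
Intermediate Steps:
$x{\left(R,F \right)} = F$
$x{\left(L,103 \right)} - 43009 = 103 - 43009 = -42906$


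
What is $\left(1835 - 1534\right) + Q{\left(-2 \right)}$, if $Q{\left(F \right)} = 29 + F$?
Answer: $328$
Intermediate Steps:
$\left(1835 - 1534\right) + Q{\left(-2 \right)} = \left(1835 - 1534\right) + \left(29 - 2\right) = 301 + 27 = 328$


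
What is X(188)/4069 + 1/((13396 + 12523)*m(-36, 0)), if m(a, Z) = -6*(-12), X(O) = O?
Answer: 350843653/7593437592 ≈ 0.046204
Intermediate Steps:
m(a, Z) = 72
X(188)/4069 + 1/((13396 + 12523)*m(-36, 0)) = 188/4069 + 1/((13396 + 12523)*72) = 188*(1/4069) + (1/72)/25919 = 188/4069 + (1/25919)*(1/72) = 188/4069 + 1/1866168 = 350843653/7593437592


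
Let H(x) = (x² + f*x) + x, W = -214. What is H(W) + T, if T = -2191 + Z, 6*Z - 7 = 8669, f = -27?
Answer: 50615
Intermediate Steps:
Z = 1446 (Z = 7/6 + (⅙)*8669 = 7/6 + 8669/6 = 1446)
H(x) = x² - 26*x (H(x) = (x² - 27*x) + x = x² - 26*x)
T = -745 (T = -2191 + 1446 = -745)
H(W) + T = -214*(-26 - 214) - 745 = -214*(-240) - 745 = 51360 - 745 = 50615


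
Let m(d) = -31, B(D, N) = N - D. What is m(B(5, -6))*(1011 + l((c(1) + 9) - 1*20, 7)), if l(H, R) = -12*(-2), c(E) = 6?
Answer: -32085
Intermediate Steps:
l(H, R) = 24
m(B(5, -6))*(1011 + l((c(1) + 9) - 1*20, 7)) = -31*(1011 + 24) = -31*1035 = -32085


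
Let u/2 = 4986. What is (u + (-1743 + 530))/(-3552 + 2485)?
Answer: -8759/1067 ≈ -8.2090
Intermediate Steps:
u = 9972 (u = 2*4986 = 9972)
(u + (-1743 + 530))/(-3552 + 2485) = (9972 + (-1743 + 530))/(-3552 + 2485) = (9972 - 1213)/(-1067) = 8759*(-1/1067) = -8759/1067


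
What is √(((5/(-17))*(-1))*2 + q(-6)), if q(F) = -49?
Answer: I*√13991/17 ≈ 6.9579*I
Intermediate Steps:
√(((5/(-17))*(-1))*2 + q(-6)) = √(((5/(-17))*(-1))*2 - 49) = √(((5*(-1/17))*(-1))*2 - 49) = √(-5/17*(-1)*2 - 49) = √((5/17)*2 - 49) = √(10/17 - 49) = √(-823/17) = I*√13991/17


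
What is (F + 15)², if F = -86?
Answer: 5041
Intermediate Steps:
(F + 15)² = (-86 + 15)² = (-71)² = 5041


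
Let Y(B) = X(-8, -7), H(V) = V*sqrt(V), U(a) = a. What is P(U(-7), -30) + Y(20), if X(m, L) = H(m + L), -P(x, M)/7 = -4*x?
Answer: -196 - 15*I*sqrt(15) ≈ -196.0 - 58.095*I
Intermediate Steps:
P(x, M) = 28*x (P(x, M) = -(-28)*x = 28*x)
H(V) = V**(3/2)
X(m, L) = (L + m)**(3/2) (X(m, L) = (m + L)**(3/2) = (L + m)**(3/2))
Y(B) = -15*I*sqrt(15) (Y(B) = (-7 - 8)**(3/2) = (-15)**(3/2) = -15*I*sqrt(15))
P(U(-7), -30) + Y(20) = 28*(-7) - 15*I*sqrt(15) = -196 - 15*I*sqrt(15)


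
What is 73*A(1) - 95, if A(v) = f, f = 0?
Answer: -95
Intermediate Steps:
A(v) = 0
73*A(1) - 95 = 73*0 - 95 = 0 - 95 = -95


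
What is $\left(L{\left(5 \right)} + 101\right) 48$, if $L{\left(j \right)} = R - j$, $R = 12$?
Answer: $5184$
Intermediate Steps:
$L{\left(j \right)} = 12 - j$
$\left(L{\left(5 \right)} + 101\right) 48 = \left(\left(12 - 5\right) + 101\right) 48 = \left(7 + 101\right) 48 = 108 \cdot 48 = 5184$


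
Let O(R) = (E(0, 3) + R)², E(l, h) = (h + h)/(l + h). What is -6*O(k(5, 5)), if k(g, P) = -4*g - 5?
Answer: -3174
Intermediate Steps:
E(l, h) = 2*h/(h + l) (E(l, h) = (2*h)/(h + l) = 2*h/(h + l))
k(g, P) = -5 - 4*g
O(R) = (2 + R)² (O(R) = (2*3/(3 + 0) + R)² = (2*3/3 + R)² = (2*3*(⅓) + R)² = (2 + R)²)
-6*O(k(5, 5)) = -6*(2 + (-5 - 4*5))² = -6*(2 + (-5 - 20))² = -6*(2 - 25)² = -6*(-23)² = -6*529 = -3174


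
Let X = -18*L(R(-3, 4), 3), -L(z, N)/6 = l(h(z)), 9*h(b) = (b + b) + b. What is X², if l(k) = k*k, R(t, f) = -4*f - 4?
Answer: 23040000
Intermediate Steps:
h(b) = b/3 (h(b) = ((b + b) + b)/9 = (2*b + b)/9 = (3*b)/9 = b/3)
R(t, f) = -4 - 4*f
l(k) = k²
L(z, N) = -2*z²/3 (L(z, N) = -6*z²/9 = -2*z²/3)
X = 4800 (X = -(-12)*(-4 - 4*4)² = -(-12)*(-4 - 16)² = -(-12)*(-20)² = -(-12)*400 = -18*(-800/3) = 4800)
X² = 4800² = 23040000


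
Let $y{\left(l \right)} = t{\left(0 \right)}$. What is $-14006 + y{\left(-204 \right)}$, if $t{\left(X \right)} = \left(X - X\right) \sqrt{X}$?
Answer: $-14006$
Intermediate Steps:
$t{\left(X \right)} = 0$ ($t{\left(X \right)} = 0 \sqrt{X} = 0$)
$y{\left(l \right)} = 0$
$-14006 + y{\left(-204 \right)} = -14006 + 0 = -14006$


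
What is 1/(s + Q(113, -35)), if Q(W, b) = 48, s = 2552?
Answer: 1/2600 ≈ 0.00038462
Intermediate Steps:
1/(s + Q(113, -35)) = 1/(2552 + 48) = 1/2600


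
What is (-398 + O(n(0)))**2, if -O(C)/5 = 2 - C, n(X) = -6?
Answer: 191844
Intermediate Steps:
O(C) = -10 + 5*C (O(C) = -5*(2 - C) = -10 + 5*C)
(-398 + O(n(0)))**2 = (-398 + (-10 + 5*(-6)))**2 = (-398 + (-10 - 30))**2 = (-398 - 40)**2 = (-438)**2 = 191844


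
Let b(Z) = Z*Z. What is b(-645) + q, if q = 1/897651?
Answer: 373445257276/897651 ≈ 4.1603e+5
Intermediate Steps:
q = 1/897651 ≈ 1.1140e-6
b(Z) = Z²
b(-645) + q = (-645)² + 1/897651 = 416025 + 1/897651 = 373445257276/897651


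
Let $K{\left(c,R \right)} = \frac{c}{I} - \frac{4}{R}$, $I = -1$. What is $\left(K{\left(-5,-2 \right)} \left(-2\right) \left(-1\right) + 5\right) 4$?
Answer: $76$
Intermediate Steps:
$K{\left(c,R \right)} = - c - \frac{4}{R}$ ($K{\left(c,R \right)} = \frac{c}{-1} - \frac{4}{R} = c \left(-1\right) - \frac{4}{R} = - c - \frac{4}{R}$)
$\left(K{\left(-5,-2 \right)} \left(-2\right) \left(-1\right) + 5\right) 4 = \left(\left(\left(-1\right) \left(-5\right) - \frac{4}{-2}\right) \left(-2\right) \left(-1\right) + 5\right) 4 = \left(\left(5 - -2\right) \left(-2\right) \left(-1\right) + 5\right) 4 = \left(\left(5 + 2\right) \left(-2\right) \left(-1\right) + 5\right) 4 = \left(7 \left(-2\right) \left(-1\right) + 5\right) 4 = \left(\left(-14\right) \left(-1\right) + 5\right) 4 = \left(14 + 5\right) 4 = 19 \cdot 4 = 76$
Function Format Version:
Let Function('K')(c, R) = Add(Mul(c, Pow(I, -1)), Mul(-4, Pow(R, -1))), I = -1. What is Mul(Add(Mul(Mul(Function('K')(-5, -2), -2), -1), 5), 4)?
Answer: 76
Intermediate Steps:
Function('K')(c, R) = Add(Mul(-1, c), Mul(-4, Pow(R, -1))) (Function('K')(c, R) = Add(Mul(c, Pow(-1, -1)), Mul(-4, Pow(R, -1))) = Add(Mul(c, -1), Mul(-4, Pow(R, -1))) = Add(Mul(-1, c), Mul(-4, Pow(R, -1))))
Mul(Add(Mul(Mul(Function('K')(-5, -2), -2), -1), 5), 4) = Mul(Add(Mul(Mul(Add(Mul(-1, -5), Mul(-4, Pow(-2, -1))), -2), -1), 5), 4) = Mul(Add(Mul(Mul(Add(5, Mul(-4, Rational(-1, 2))), -2), -1), 5), 4) = Mul(Add(Mul(Mul(Add(5, 2), -2), -1), 5), 4) = Mul(Add(Mul(Mul(7, -2), -1), 5), 4) = Mul(Add(Mul(-14, -1), 5), 4) = Mul(Add(14, 5), 4) = Mul(19, 4) = 76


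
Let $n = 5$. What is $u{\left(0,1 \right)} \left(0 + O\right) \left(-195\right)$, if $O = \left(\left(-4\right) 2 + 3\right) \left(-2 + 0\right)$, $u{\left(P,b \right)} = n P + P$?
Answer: $0$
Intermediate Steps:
$u{\left(P,b \right)} = 6 P$ ($u{\left(P,b \right)} = 5 P + P = 6 P$)
$O = 10$ ($O = \left(-8 + 3\right) \left(-2\right) = \left(-5\right) \left(-2\right) = 10$)
$u{\left(0,1 \right)} \left(0 + O\right) \left(-195\right) = 6 \cdot 0 \left(0 + 10\right) \left(-195\right) = 0 \cdot 10 \left(-195\right) = 0 \left(-195\right) = 0$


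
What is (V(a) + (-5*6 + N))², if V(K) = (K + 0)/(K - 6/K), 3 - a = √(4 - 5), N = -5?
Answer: 28372/25 - 3033*I/50 ≈ 1134.9 - 60.66*I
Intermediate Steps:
a = 3 - I (a = 3 - √(4 - 5) = 3 - √(-1) = 3 - I ≈ 3.0 - 1.0*I)
V(K) = K/(K - 6/K)
(V(a) + (-5*6 + N))² = ((3 - I)²/(-6 + (3 - I)²) + (-5*6 - 5))² = ((3 - I)²/(-6 + (3 - I)²) + (-30 - 5))² = ((3 - I)²/(-6 + (3 - I)²) - 35)² = (-35 + (3 - I)²/(-6 + (3 - I)²))²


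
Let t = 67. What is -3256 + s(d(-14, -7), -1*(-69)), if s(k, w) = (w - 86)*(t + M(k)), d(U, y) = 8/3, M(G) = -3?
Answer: -4344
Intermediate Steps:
d(U, y) = 8/3 (d(U, y) = 8*(1/3) = 8/3)
s(k, w) = -5504 + 64*w (s(k, w) = (w - 86)*(67 - 3) = (-86 + w)*64 = -5504 + 64*w)
-3256 + s(d(-14, -7), -1*(-69)) = -3256 + (-5504 + 64*(-1*(-69))) = -3256 + (-5504 + 64*69) = -3256 + (-5504 + 4416) = -3256 - 1088 = -4344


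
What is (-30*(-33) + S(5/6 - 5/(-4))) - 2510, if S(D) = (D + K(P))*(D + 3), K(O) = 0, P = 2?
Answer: -217355/144 ≈ -1509.4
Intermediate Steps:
S(D) = D*(3 + D) (S(D) = (D + 0)*(D + 3) = D*(3 + D))
(-30*(-33) + S(5/6 - 5/(-4))) - 2510 = (-30*(-33) + (5/6 - 5/(-4))*(3 + (5/6 - 5/(-4)))) - 2510 = (990 + (5*(1/6) - 5*(-1/4))*(3 + (5*(1/6) - 5*(-1/4)))) - 2510 = (990 + (5/6 + 5/4)*(3 + (5/6 + 5/4))) - 2510 = (990 + 25*(3 + 25/12)/12) - 2510 = (990 + (25/12)*(61/12)) - 2510 = (990 + 1525/144) - 2510 = 144085/144 - 2510 = -217355/144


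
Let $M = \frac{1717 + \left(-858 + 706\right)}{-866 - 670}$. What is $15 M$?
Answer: $- \frac{7825}{512} \approx -15.283$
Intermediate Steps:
$M = - \frac{1565}{1536}$ ($M = \frac{1717 - 152}{-1536} = 1565 \left(- \frac{1}{1536}\right) = - \frac{1565}{1536} \approx -1.0189$)
$15 M = 15 \left(- \frac{1565}{1536}\right) = - \frac{7825}{512}$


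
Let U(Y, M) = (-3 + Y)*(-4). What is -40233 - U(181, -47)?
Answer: -39521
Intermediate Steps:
U(Y, M) = 12 - 4*Y
-40233 - U(181, -47) = -40233 - (12 - 4*181) = -40233 - (12 - 724) = -40233 - 1*(-712) = -40233 + 712 = -39521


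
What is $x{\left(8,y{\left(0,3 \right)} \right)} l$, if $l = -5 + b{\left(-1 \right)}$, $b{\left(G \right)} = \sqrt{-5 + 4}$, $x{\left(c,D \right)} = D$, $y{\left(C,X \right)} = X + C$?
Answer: $-15 + 3 i \approx -15.0 + 3.0 i$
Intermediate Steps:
$y{\left(C,X \right)} = C + X$
$b{\left(G \right)} = i$ ($b{\left(G \right)} = \sqrt{-1} = i$)
$l = -5 + i \approx -5.0 + 1.0 i$
$x{\left(8,y{\left(0,3 \right)} \right)} l = \left(0 + 3\right) \left(-5 + i\right) = 3 \left(-5 + i\right) = -15 + 3 i$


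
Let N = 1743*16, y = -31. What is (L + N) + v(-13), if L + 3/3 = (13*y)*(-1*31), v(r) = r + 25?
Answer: 40392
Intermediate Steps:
v(r) = 25 + r
L = 12492 (L = -1 + (13*(-31))*(-1*31) = -1 - 403*(-31) = -1 + 12493 = 12492)
N = 27888
(L + N) + v(-13) = (12492 + 27888) + (25 - 13) = 40380 + 12 = 40392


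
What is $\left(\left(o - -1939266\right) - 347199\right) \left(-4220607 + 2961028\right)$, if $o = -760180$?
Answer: $-1047827395573$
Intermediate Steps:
$\left(\left(o - -1939266\right) - 347199\right) \left(-4220607 + 2961028\right) = \left(\left(-760180 - -1939266\right) - 347199\right) \left(-4220607 + 2961028\right) = \left(\left(-760180 + 1939266\right) - 347199\right) \left(-1259579\right) = \left(1179086 - 347199\right) \left(-1259579\right) = 831887 \left(-1259579\right) = -1047827395573$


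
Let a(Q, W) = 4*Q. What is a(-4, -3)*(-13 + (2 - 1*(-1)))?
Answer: 160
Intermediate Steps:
a(-4, -3)*(-13 + (2 - 1*(-1))) = (4*(-4))*(-13 + (2 - 1*(-1))) = -16*(-13 + (2 + 1)) = -16*(-13 + 3) = -16*(-10) = 160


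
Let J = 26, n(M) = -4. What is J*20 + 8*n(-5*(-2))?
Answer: 488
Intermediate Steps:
J*20 + 8*n(-5*(-2)) = 26*20 + 8*(-4) = 520 - 32 = 488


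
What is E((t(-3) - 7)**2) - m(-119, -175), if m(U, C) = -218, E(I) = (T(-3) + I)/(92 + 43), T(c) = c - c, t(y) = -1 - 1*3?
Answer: 29551/135 ≈ 218.90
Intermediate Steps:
t(y) = -4 (t(y) = -1 - 3 = -4)
T(c) = 0
E(I) = I/135 (E(I) = (0 + I)/(92 + 43) = I/135)
E((t(-3) - 7)**2) - m(-119, -175) = (-4 - 7)**2/135 - 1*(-218) = (1/135)*(-11)**2 + 218 = (1/135)*121 + 218 = 121/135 + 218 = 29551/135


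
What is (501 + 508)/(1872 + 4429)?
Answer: 1009/6301 ≈ 0.16013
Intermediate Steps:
(501 + 508)/(1872 + 4429) = 1009/6301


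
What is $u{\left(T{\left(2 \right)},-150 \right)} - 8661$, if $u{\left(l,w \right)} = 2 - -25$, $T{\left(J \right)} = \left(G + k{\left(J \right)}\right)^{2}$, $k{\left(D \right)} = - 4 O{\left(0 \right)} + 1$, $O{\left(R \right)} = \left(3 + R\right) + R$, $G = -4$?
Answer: $-8634$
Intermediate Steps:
$O{\left(R \right)} = 3 + 2 R$
$k{\left(D \right)} = -11$ ($k{\left(D \right)} = - 4 \left(3 + 2 \cdot 0\right) + 1 = - 4 \left(3 + 0\right) + 1 = \left(-4\right) 3 + 1 = -12 + 1 = -11$)
$T{\left(J \right)} = 225$ ($T{\left(J \right)} = \left(-4 - 11\right)^{2} = \left(-15\right)^{2} = 225$)
$u{\left(l,w \right)} = 27$ ($u{\left(l,w \right)} = 2 + 25 = 27$)
$u{\left(T{\left(2 \right)},-150 \right)} - 8661 = 27 - 8661 = -8634$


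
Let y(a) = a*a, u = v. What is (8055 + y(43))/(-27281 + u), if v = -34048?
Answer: -9904/61329 ≈ -0.16149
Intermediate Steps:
u = -34048
y(a) = a²
(8055 + y(43))/(-27281 + u) = (8055 + 43²)/(-27281 - 34048) = (8055 + 1849)/(-61329) = 9904*(-1/61329) = -9904/61329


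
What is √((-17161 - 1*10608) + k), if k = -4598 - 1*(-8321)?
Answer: I*√24046 ≈ 155.07*I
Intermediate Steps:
k = 3723 (k = -4598 + 8321 = 3723)
√((-17161 - 1*10608) + k) = √((-17161 - 1*10608) + 3723) = √((-17161 - 10608) + 3723) = √(-27769 + 3723) = √(-24046) = I*√24046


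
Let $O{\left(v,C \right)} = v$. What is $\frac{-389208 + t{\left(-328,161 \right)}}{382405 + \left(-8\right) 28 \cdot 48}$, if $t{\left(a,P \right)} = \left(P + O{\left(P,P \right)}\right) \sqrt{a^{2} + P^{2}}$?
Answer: $- \frac{389208}{371653} + \frac{322 \sqrt{133505}}{371653} \approx -0.73067$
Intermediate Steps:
$t{\left(a,P \right)} = 2 P \sqrt{P^{2} + a^{2}}$ ($t{\left(a,P \right)} = \left(P + P\right) \sqrt{a^{2} + P^{2}} = 2 P \sqrt{P^{2} + a^{2}}$)
$\frac{-389208 + t{\left(-328,161 \right)}}{382405 + \left(-8\right) 28 \cdot 48} = \frac{-389208 + 2 \cdot 161 \sqrt{161^{2} + \left(-328\right)^{2}}}{382405 + \left(-8\right) 28 \cdot 48} = \frac{-389208 + 2 \cdot 161 \sqrt{25921 + 107584}}{382405 - 10752} = \frac{-389208 + 2 \cdot 161 \sqrt{133505}}{382405 - 10752} = \frac{-389208 + 322 \sqrt{133505}}{371653} = \left(-389208 + 322 \sqrt{133505}\right) \frac{1}{371653} = - \frac{389208}{371653} + \frac{322 \sqrt{133505}}{371653}$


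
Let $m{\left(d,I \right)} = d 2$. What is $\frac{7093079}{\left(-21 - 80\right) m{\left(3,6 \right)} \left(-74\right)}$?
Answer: $\frac{7093079}{44844} \approx 158.17$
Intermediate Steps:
$m{\left(d,I \right)} = 2 d$
$\frac{7093079}{\left(-21 - 80\right) m{\left(3,6 \right)} \left(-74\right)} = \frac{7093079}{\left(-21 - 80\right) 2 \cdot 3 \left(-74\right)} = \frac{7093079}{\left(-101\right) 6 \left(-74\right)} = \frac{7093079}{\left(-606\right) \left(-74\right)} = \frac{7093079}{44844}$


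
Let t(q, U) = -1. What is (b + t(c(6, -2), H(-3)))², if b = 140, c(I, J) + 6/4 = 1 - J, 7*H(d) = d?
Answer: 19321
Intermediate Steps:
H(d) = d/7
c(I, J) = -½ - J (c(I, J) = -3/2 + (1 - J) = -½ - J)
(b + t(c(6, -2), H(-3)))² = (140 - 1)² = 139² = 19321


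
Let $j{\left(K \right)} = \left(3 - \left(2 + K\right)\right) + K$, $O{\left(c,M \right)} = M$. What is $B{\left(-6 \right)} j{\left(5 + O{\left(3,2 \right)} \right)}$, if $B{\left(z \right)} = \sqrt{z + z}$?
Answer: $2 i \sqrt{3} \approx 3.4641 i$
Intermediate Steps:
$B{\left(z \right)} = \sqrt{2} \sqrt{z}$ ($B{\left(z \right)} = \sqrt{2 z} = \sqrt{2} \sqrt{z}$)
$j{\left(K \right)} = 1$ ($j{\left(K \right)} = \left(1 - K\right) + K = 1$)
$B{\left(-6 \right)} j{\left(5 + O{\left(3,2 \right)} \right)} = \sqrt{2} \sqrt{-6} \cdot 1 = \sqrt{2} i \sqrt{6} \cdot 1 = 2 i \sqrt{3} \cdot 1 = 2 i \sqrt{3}$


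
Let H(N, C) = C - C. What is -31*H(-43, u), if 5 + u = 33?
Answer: 0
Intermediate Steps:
u = 28 (u = -5 + 33 = 28)
H(N, C) = 0
-31*H(-43, u) = -31*0 = 0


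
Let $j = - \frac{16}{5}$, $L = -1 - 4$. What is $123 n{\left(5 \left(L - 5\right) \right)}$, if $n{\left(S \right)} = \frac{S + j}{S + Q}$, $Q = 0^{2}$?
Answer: $\frac{16359}{125} \approx 130.87$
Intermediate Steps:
$L = -5$
$j = - \frac{16}{5}$ ($j = \left(-16\right) \frac{1}{5} = - \frac{16}{5} \approx -3.2$)
$Q = 0$
$n{\left(S \right)} = \frac{- \frac{16}{5} + S}{S}$ ($n{\left(S \right)} = \frac{S - \frac{16}{5}}{S + 0} = \frac{- \frac{16}{5} + S}{S}$)
$123 n{\left(5 \left(L - 5\right) \right)} = 123 \frac{- \frac{16}{5} + 5 \left(-5 - 5\right)}{5 \left(-5 - 5\right)} = 123 \frac{- \frac{16}{5} + 5 \left(-10\right)}{5 \left(-10\right)} = 123 \frac{- \frac{16}{5} - 50}{-50} = 123 \left(\left(- \frac{1}{50}\right) \left(- \frac{266}{5}\right)\right) = 123 \cdot \frac{133}{125} = \frac{16359}{125}$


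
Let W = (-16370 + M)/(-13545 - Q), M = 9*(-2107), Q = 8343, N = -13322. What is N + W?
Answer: -291556603/21888 ≈ -13320.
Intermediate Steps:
M = -18963
W = 35333/21888 (W = (-16370 - 18963)/(-13545 - 1*8343) = -35333/(-13545 - 8343) = -35333/(-21888) = -35333*(-1/21888) = 35333/21888 ≈ 1.6143)
N + W = -13322 + 35333/21888 = -291556603/21888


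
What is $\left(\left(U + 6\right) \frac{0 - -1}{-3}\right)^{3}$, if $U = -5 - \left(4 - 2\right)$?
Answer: $\frac{1}{27} \approx 0.037037$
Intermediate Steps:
$U = -7$ ($U = -5 - \left(4 - 2\right) = -5 - 2 = -7$)
$\left(\left(U + 6\right) \frac{0 - -1}{-3}\right)^{3} = \left(\left(-7 + 6\right) \frac{0 - -1}{-3}\right)^{3} = \left(- \frac{\left(0 + 1\right) \left(-1\right)}{3}\right)^{3} = \left(- \frac{1 \left(-1\right)}{3}\right)^{3} = \left(\left(-1\right) \left(- \frac{1}{3}\right)\right)^{3} = \left(\frac{1}{3}\right)^{3} = \frac{1}{27}$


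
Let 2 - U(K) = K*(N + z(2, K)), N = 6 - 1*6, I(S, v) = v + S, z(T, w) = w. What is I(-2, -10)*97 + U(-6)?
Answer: -1198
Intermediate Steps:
I(S, v) = S + v
N = 0 (N = 6 - 6 = 0)
U(K) = 2 - K² (U(K) = 2 - K*(0 + K) = 2 - K*K = 2 - K²)
I(-2, -10)*97 + U(-6) = (-2 - 10)*97 + (2 - 1*(-6)²) = -12*97 + (2 - 1*36) = -1164 + (2 - 36) = -1164 - 34 = -1198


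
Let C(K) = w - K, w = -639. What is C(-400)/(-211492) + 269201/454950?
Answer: 28521295471/48109142700 ≈ 0.59285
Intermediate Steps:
C(K) = -639 - K
C(-400)/(-211492) + 269201/454950 = (-639 - 1*(-400))/(-211492) + 269201/454950 = (-639 + 400)*(-1/211492) + 269201*(1/454950) = -239*(-1/211492) + 269201/454950 = 239/211492 + 269201/454950 = 28521295471/48109142700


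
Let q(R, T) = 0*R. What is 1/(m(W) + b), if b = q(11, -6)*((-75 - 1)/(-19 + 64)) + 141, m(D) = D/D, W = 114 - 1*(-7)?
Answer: 1/142 ≈ 0.0070423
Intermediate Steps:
W = 121 (W = 114 + 7 = 121)
m(D) = 1
q(R, T) = 0
b = 141 (b = 0*((-75 - 1)/(-19 + 64)) + 141 = 0*(-76/45) + 141 = 0 + 141 = 141)
1/(m(W) + b) = 1/(1 + 141) = 1/142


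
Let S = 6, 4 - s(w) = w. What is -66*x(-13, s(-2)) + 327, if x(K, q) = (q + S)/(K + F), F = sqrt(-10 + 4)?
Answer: 67521/175 + 792*I*sqrt(6)/175 ≈ 385.83 + 11.086*I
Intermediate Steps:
s(w) = 4 - w
F = I*sqrt(6) (F = sqrt(-6) = I*sqrt(6) ≈ 2.4495*I)
x(K, q) = (6 + q)/(K + I*sqrt(6)) (x(K, q) = (q + 6)/(K + I*sqrt(6)) = (6 + q)/(K + I*sqrt(6)))
-66*x(-13, s(-2)) + 327 = -66*(6 + (4 - 1*(-2)))/(-13 + I*sqrt(6)) + 327 = -66*(6 + (4 + 2))/(-13 + I*sqrt(6)) + 327 = -66*(6 + 6)/(-13 + I*sqrt(6)) + 327 = -66*12/(-13 + I*sqrt(6)) + 327 = -792/(-13 + I*sqrt(6)) + 327 = 327 - 792/(-13 + I*sqrt(6))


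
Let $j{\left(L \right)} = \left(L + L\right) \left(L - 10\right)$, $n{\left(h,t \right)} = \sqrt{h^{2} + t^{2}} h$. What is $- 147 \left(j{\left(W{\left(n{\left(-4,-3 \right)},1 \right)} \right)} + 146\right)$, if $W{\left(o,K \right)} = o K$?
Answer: $-197862$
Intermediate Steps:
$n{\left(h,t \right)} = h \sqrt{h^{2} + t^{2}}$
$W{\left(o,K \right)} = K o$
$j{\left(L \right)} = 2 L \left(-10 + L\right)$
$- 147 \left(j{\left(W{\left(n{\left(-4,-3 \right)},1 \right)} \right)} + 146\right) = - 147 \left(2 \cdot 1 \left(- 4 \sqrt{\left(-4\right)^{2} + \left(-3\right)^{2}}\right) \left(-10 + 1 \left(- 4 \sqrt{\left(-4\right)^{2} + \left(-3\right)^{2}}\right)\right) + 146\right) = - 147 \left(2 \cdot 1 \left(- 4 \sqrt{16 + 9}\right) \left(-10 + 1 \left(- 4 \sqrt{16 + 9}\right)\right) + 146\right) = - 147 \left(2 \cdot 1 \left(- 4 \sqrt{25}\right) \left(-10 + 1 \left(- 4 \sqrt{25}\right)\right) + 146\right) = - 147 \left(2 \cdot 1 \left(\left(-4\right) 5\right) \left(-10 + 1 \left(\left(-4\right) 5\right)\right) + 146\right) = - 147 \left(2 \cdot 1 \left(-20\right) \left(-10 + 1 \left(-20\right)\right) + 146\right) = - 147 \left(2 \left(-20\right) \left(-10 - 20\right) + 146\right) = - 147 \left(2 \left(-20\right) \left(-30\right) + 146\right) = - 147 \left(1200 + 146\right) = \left(-147\right) 1346 = -197862$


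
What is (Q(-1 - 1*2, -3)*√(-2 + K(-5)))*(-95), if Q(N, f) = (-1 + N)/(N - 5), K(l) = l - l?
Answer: -95*I*√2/2 ≈ -67.175*I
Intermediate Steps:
K(l) = 0
Q(N, f) = (-1 + N)/(-5 + N)
(Q(-1 - 1*2, -3)*√(-2 + K(-5)))*(-95) = (((-1 + (-1 - 1*2))/(-5 + (-1 - 1*2)))*√(-2 + 0))*(-95) = (((-1 + (-1 - 2))/(-5 + (-1 - 2)))*√(-2))*(-95) = (((-1 - 3)/(-5 - 3))*(I*√2))*(-95) = ((-4/(-8))*(I*√2))*(-95) = ((-⅛*(-4))*(I*√2))*(-95) = ((I*√2)/2)*(-95) = (I*√2/2)*(-95) = -95*I*√2/2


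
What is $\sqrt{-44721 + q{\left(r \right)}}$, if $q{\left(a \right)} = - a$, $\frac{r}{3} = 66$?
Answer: $3 i \sqrt{4991} \approx 211.94 i$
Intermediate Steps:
$r = 198$ ($r = 3 \cdot 66 = 198$)
$\sqrt{-44721 + q{\left(r \right)}} = \sqrt{-44721 - 198} = \sqrt{-44919} = 3 i \sqrt{4991}$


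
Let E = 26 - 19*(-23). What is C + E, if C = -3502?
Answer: -3039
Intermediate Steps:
E = 463 (E = 26 + 437 = 463)
C + E = -3502 + 463 = -3039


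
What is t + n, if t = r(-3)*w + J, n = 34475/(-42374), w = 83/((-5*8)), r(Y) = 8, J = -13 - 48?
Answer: -16613487/211870 ≈ -78.414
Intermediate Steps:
J = -61
w = -83/40 (w = 83/(-40) = 83*(-1/40) = -83/40 ≈ -2.0750)
n = -34475/42374 (n = 34475*(-1/42374) = -34475/42374 ≈ -0.81359)
t = -388/5 (t = 8*(-83/40) - 61 = -83/5 - 61 = -388/5 ≈ -77.600)
t + n = -388/5 - 34475/42374 = -16613487/211870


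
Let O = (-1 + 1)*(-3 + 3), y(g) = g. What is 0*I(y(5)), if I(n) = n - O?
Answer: 0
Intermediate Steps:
O = 0 (O = 0*0 = 0)
I(n) = n (I(n) = n - 1*0 = n + 0 = n)
0*I(y(5)) = 0*5 = 0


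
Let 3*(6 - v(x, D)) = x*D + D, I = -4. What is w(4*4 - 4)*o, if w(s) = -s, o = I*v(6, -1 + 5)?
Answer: -160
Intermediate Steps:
v(x, D) = 6 - D/3 - D*x/3 (v(x, D) = 6 - (x*D + D)/3 = 6 - (D*x + D)/3 = 6 - (D + D*x)/3 = 6 + (-D/3 - D*x/3) = 6 - D/3 - D*x/3)
o = 40/3 (o = -4*(6 - (-1 + 5)/3 - ⅓*(-1 + 5)*6) = -4*(6 - ⅓*4 - ⅓*4*6) = -4*(6 - 4/3 - 8) = -4*(-10/3) = 40/3 ≈ 13.333)
w(4*4 - 4)*o = -(4*4 - 4)*(40/3) = -(16 - 4)*(40/3) = -1*12*(40/3) = -12*40/3 = -160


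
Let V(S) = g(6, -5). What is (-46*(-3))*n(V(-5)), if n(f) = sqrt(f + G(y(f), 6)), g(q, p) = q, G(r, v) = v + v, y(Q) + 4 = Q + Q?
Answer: 414*sqrt(2) ≈ 585.48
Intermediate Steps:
y(Q) = -4 + 2*Q (y(Q) = -4 + (Q + Q) = -4 + 2*Q)
G(r, v) = 2*v
V(S) = 6
n(f) = sqrt(12 + f) (n(f) = sqrt(f + 2*6) = sqrt(f + 12) = sqrt(12 + f))
(-46*(-3))*n(V(-5)) = (-46*(-3))*sqrt(12 + 6) = 138*sqrt(18) = 138*(3*sqrt(2)) = 414*sqrt(2)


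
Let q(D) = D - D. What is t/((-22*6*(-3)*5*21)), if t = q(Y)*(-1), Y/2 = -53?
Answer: 0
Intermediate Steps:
Y = -106 (Y = 2*(-53) = -106)
q(D) = 0
t = 0 (t = 0*(-1) = 0)
t/((-22*6*(-3)*5*21)) = 0/((-22*6*(-3)*5*21)) = 0/((-(-396)*5*21)) = 0/((-22*(-90)*21)) = 0/((1980*21)) = 0/41580 = 0*(1/41580) = 0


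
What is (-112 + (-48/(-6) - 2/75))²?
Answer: 60871204/5625 ≈ 10822.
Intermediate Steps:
(-112 + (-48/(-6) - 2/75))² = (-112 + (-48*(-⅙) - 2*1/75))² = (-112 + (8 - 2/75))² = (-112 + 598/75)² = (-7802/75)² = 60871204/5625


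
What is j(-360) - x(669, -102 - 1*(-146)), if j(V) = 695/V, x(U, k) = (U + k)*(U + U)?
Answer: -68687707/72 ≈ -9.5400e+5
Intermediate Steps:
x(U, k) = 2*U*(U + k) (x(U, k) = (U + k)*(2*U) = 2*U*(U + k))
j(-360) - x(669, -102 - 1*(-146)) = 695/(-360) - 2*669*(669 + (-102 - 1*(-146))) = 695*(-1/360) - 2*669*(669 + (-102 + 146)) = -139/72 - 2*669*(669 + 44) = -139/72 - 2*669*713 = -139/72 - 1*953994 = -139/72 - 953994 = -68687707/72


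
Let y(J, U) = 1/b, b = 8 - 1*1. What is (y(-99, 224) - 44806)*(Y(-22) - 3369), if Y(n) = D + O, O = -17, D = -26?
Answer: 1070143092/7 ≈ 1.5288e+8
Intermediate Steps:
b = 7 (b = 8 - 1 = 7)
Y(n) = -43 (Y(n) = -26 - 17 = -43)
y(J, U) = ⅐ (y(J, U) = 1/7 = ⅐)
(y(-99, 224) - 44806)*(Y(-22) - 3369) = (⅐ - 44806)*(-43 - 3369) = -313641/7*(-3412) = 1070143092/7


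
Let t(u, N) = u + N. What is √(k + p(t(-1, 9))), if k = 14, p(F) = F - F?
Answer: √14 ≈ 3.7417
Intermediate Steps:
t(u, N) = N + u
p(F) = 0
√(k + p(t(-1, 9))) = √(14 + 0) = √14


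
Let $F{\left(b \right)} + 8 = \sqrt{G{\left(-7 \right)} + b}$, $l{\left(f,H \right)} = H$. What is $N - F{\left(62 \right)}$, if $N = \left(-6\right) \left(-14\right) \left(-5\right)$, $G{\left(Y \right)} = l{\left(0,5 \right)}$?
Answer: $-412 - \sqrt{67} \approx -420.19$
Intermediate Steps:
$G{\left(Y \right)} = 5$
$F{\left(b \right)} = -8 + \sqrt{5 + b}$
$N = -420$ ($N = 84 \left(-5\right) = -420$)
$N - F{\left(62 \right)} = -420 - \left(-8 + \sqrt{5 + 62}\right) = -420 - \left(-8 + \sqrt{67}\right) = -420 + \left(8 - \sqrt{67}\right) = -412 - \sqrt{67}$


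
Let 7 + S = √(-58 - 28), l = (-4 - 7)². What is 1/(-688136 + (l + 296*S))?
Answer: -18651/12871016285 - 8*I*√86/12871016285 ≈ -1.4491e-6 - 5.764e-9*I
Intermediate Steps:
l = 121 (l = (-11)² = 121)
S = -7 + I*√86 (S = -7 + √(-58 - 28) = -7 + √(-86) = -7 + I*√86 ≈ -7.0 + 9.2736*I)
1/(-688136 + (l + 296*S)) = 1/(-688136 + (121 + 296*(-7 + I*√86))) = 1/(-688136 + (121 + (-2072 + 296*I*√86))) = 1/(-688136 + (-1951 + 296*I*√86)) = 1/(-690087 + 296*I*√86)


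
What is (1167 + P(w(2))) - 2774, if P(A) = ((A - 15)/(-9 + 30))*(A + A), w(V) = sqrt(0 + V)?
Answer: -33743/21 - 10*sqrt(2)/7 ≈ -1608.8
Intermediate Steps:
w(V) = sqrt(V)
P(A) = 2*A*(-5/7 + A/21) (P(A) = ((-15 + A)/21)*(2*A) = ((-15 + A)*(1/21))*(2*A) = (-5/7 + A/21)*(2*A) = 2*A*(-5/7 + A/21))
(1167 + P(w(2))) - 2774 = (1167 + 2*sqrt(2)*(-15 + sqrt(2))/21) - 2774 = -1607 + 2*sqrt(2)*(-15 + sqrt(2))/21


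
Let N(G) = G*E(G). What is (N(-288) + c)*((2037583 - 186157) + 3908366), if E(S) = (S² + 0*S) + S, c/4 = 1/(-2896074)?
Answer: -198542429345069401696/1448037 ≈ -1.3711e+14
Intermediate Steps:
c = -2/1448037 (c = 4/(-2896074) = 4*(-1/2896074) = -2/1448037 ≈ -1.3812e-6)
E(S) = S + S² (E(S) = (S² + 0) + S = S² + S = S + S²)
N(G) = G²*(1 + G) (N(G) = G*(G*(1 + G)) = G²*(1 + G))
(N(-288) + c)*((2037583 - 186157) + 3908366) = ((-288)²*(1 - 288) - 2/1448037)*((2037583 - 186157) + 3908366) = (82944*(-287) - 2/1448037)*(1851426 + 3908366) = (-23804928 - 2/1448037)*5759792 = -34470416526338/1448037*5759792 = -198542429345069401696/1448037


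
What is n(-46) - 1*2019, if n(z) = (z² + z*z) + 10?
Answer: 2223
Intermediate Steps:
n(z) = 10 + 2*z² (n(z) = (z² + z²) + 10 = 2*z² + 10 = 10 + 2*z²)
n(-46) - 1*2019 = (10 + 2*(-46)²) - 1*2019 = (10 + 2*2116) - 2019 = (10 + 4232) - 2019 = 4242 - 2019 = 2223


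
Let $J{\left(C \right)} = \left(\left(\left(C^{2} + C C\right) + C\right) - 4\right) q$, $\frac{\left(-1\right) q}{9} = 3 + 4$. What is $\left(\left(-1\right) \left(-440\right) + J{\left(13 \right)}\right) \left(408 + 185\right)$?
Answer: $-12702653$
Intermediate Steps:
$q = -63$ ($q = - 9 \left(3 + 4\right) = \left(-9\right) 7 = -63$)
$J{\left(C \right)} = 252 - 126 C^{2} - 63 C$ ($J{\left(C \right)} = \left(\left(\left(C^{2} + C C\right) + C\right) - 4\right) \left(-63\right) = \left(\left(\left(C^{2} + C^{2}\right) + C\right) - 4\right) \left(-63\right) = \left(\left(2 C^{2} + C\right) - 4\right) \left(-63\right) = \left(\left(C + 2 C^{2}\right) - 4\right) \left(-63\right) = \left(-4 + C + 2 C^{2}\right) \left(-63\right) = 252 - 126 C^{2} - 63 C$)
$\left(\left(-1\right) \left(-440\right) + J{\left(13 \right)}\right) \left(408 + 185\right) = \left(\left(-1\right) \left(-440\right) - \left(567 + 21294\right)\right) \left(408 + 185\right) = \left(440 - 21861\right) 593 = \left(-21421\right) 593 = -12702653$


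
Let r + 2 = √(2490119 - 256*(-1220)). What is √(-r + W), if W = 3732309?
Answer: √(3732311 - √2802439) ≈ 1931.5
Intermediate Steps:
r = -2 + √2802439 (r = -2 + √(2490119 - 256*(-1220)) = -2 + √(2490119 + 312320) = -2 + √2802439 ≈ 1672.0)
√(-r + W) = √(-(-2 + √2802439) + 3732309) = √((2 - √2802439) + 3732309) = √(3732311 - √2802439)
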